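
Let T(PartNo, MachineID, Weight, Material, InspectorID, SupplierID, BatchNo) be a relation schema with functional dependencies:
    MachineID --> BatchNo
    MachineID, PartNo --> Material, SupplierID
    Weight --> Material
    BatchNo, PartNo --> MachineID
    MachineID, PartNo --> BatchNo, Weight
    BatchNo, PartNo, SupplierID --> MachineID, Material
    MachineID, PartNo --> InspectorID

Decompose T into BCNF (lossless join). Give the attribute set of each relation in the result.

Candidate keys of the original relation: {BatchNo, PartNo}, {MachineID, PartNo}.
Within {BatchNo, InspectorID, MachineID, Material, PartNo, SupplierID, Weight}: {MachineID}⁺ ∩ {BatchNo, InspectorID, MachineID, Material, PartNo, SupplierID, Weight} = {BatchNo, MachineID}, not the whole set, so MachineID --> BatchNo violates BCNF; decompose into {BatchNo, MachineID} and {InspectorID, MachineID, Material, PartNo, SupplierID, Weight}.
{BatchNo, MachineID} has no BCNF violation.
Within {InspectorID, MachineID, Material, PartNo, SupplierID, Weight}: {Weight}⁺ ∩ {InspectorID, MachineID, Material, PartNo, SupplierID, Weight} = {Material, Weight}, not the whole set, so Weight --> Material violates BCNF; decompose into {Material, Weight} and {InspectorID, MachineID, PartNo, SupplierID, Weight}.
{Material, Weight} has no BCNF violation.
{InspectorID, MachineID, PartNo, SupplierID, Weight} has no BCNF violation.

{BatchNo, MachineID}; {InspectorID, MachineID, PartNo, SupplierID, Weight}; {Material, Weight}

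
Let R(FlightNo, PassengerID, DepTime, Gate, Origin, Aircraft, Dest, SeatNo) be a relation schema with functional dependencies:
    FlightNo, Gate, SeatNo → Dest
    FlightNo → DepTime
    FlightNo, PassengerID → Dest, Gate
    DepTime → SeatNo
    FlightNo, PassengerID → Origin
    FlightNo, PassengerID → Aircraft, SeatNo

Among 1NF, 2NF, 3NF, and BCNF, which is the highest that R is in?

1NF

Candidate key: {FlightNo, PassengerID}. Prime attributes: {FlightNo, PassengerID}.
FlightNo, Gate, SeatNo → Dest breaks BCNF: {FlightNo, Gate, SeatNo}⁺ = {DepTime, Dest, FlightNo, Gate, SeatNo}, so {FlightNo, Gate, SeatNo} is not a superkey.
FlightNo, Gate, SeatNo → Dest determines the non-prime attribute {Dest} from a non-superkey — 3NF is violated.
The proper key subset {FlightNo} of {FlightNo, PassengerID} determines non-prime {DepTime, SeatNo}, so the relation is not even in 2NF.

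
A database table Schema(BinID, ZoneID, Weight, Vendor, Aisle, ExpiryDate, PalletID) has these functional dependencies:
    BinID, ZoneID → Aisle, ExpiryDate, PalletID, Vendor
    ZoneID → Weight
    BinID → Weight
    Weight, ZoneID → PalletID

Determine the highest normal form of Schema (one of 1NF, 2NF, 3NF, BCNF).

1NF

Candidate key: {BinID, ZoneID}. Prime attributes: {BinID, ZoneID}.
For ZoneID → Weight we have {ZoneID}⁺ = {PalletID, Weight, ZoneID}; {ZoneID} is not a superkey, so BCNF fails.
ZoneID → Weight determines the non-prime attribute {Weight} from a non-superkey — 3NF is violated.
{BinID} is a proper subset of the key {BinID, ZoneID}, and {BinID}⁺ contains the non-prime attribute {Weight} — a partial dependency, so 2NF is violated.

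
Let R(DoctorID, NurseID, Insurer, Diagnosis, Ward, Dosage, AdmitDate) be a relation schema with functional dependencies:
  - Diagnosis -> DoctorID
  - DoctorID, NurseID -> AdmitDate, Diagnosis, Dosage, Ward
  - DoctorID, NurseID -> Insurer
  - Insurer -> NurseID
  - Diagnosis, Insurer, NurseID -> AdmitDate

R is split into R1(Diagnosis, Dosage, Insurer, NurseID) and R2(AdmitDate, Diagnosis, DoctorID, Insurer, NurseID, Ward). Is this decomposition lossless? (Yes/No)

Yes

R1 ∩ R2 = {Diagnosis, Insurer, NurseID}; its closure under F is {AdmitDate, Diagnosis, DoctorID, Dosage, Insurer, NurseID, Ward}.
This includes all of R1, so the common attributes are a superkey of R1 — the join is lossless.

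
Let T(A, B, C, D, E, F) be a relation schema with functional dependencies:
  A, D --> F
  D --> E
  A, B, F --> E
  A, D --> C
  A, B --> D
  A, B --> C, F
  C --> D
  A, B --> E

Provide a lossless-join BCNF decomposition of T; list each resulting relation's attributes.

Candidate key of the original relation: {A, B}.
{A, B, C, D, E, F}: {A, D} determines {A, C, D, E, F} here but is not a superkey — split on A, D --> C, E, F, giving {A, C, D, E, F} and {A, B, D}.
{A, C, D, E, F}: {D} determines {D, E} here but is not a superkey — split on D --> E, giving {D, E} and {A, C, D, F}.
{D, E} is in BCNF.
{A, C, D, F}: {C} determines {C, D} here but is not a superkey — split on C --> D, giving {C, D} and {A, C, F}.
{C, D} is in BCNF.
{A, C, F} is in BCNF.
{A, B, D} is in BCNF.

{A, B, D}; {A, C, F}; {C, D}; {D, E}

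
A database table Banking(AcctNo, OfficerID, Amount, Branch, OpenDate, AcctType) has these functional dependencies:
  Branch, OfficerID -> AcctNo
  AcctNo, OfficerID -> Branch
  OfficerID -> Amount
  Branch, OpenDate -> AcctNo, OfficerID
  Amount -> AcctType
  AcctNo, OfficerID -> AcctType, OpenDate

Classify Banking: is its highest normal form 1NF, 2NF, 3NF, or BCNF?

Candidate keys: {AcctNo, OfficerID}, {Branch, OfficerID}, {Branch, OpenDate}. Prime attributes: {AcctNo, Branch, OfficerID, OpenDate}.
OfficerID -> Amount breaks BCNF: {OfficerID}⁺ = {AcctType, Amount, OfficerID}, so {OfficerID} is not a superkey.
Because {Amount} is non-prime and the left side of OfficerID -> Amount is not a superkey, the relation is not in 3NF.
The proper key subset {OfficerID} of {AcctNo, OfficerID} determines non-prime {AcctType, Amount}, so the relation is not even in 2NF.

1NF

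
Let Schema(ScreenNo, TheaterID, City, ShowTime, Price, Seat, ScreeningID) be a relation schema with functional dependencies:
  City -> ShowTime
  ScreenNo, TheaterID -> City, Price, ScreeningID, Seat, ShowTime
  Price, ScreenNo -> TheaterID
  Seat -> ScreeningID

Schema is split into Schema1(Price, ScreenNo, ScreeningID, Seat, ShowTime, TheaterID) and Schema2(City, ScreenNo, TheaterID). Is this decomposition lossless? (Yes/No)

Yes

Schema1 ∩ Schema2 = {ScreenNo, TheaterID}; its closure under F is {City, Price, ScreenNo, ScreeningID, Seat, ShowTime, TheaterID}.
This includes all of Schema1, so the common attributes are a superkey of Schema1 — the join is lossless.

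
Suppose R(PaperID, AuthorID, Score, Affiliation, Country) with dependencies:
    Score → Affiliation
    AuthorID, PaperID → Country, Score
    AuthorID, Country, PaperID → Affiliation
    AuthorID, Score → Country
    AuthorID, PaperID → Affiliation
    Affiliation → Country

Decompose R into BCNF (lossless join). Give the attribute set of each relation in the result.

Candidate key of the original relation: {AuthorID, PaperID}.
In {Affiliation, AuthorID, Country, PaperID, Score}, {Score} is not a superkey ({Score}⁺ restricted to this set is {Affiliation, Country, Score}), so split on Score → Affiliation, Country into {Affiliation, Country, Score} and {AuthorID, PaperID, Score}.
In {Affiliation, Country, Score}, {Affiliation} is not a superkey ({Affiliation}⁺ restricted to this set is {Affiliation, Country}), so split on Affiliation → Country into {Affiliation, Country} and {Affiliation, Score}.
{Affiliation, Country} is in BCNF.
{Affiliation, Score} is in BCNF.
{AuthorID, PaperID, Score} is in BCNF.

{Affiliation, Country}; {Affiliation, Score}; {AuthorID, PaperID, Score}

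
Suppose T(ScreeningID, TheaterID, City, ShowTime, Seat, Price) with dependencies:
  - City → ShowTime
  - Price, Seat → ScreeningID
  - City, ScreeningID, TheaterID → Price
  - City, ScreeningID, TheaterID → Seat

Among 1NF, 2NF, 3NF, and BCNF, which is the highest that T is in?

Candidate keys: {City, Price, Seat, TheaterID}, {City, ScreeningID, TheaterID}. Prime attributes: {City, Price, ScreeningID, Seat, TheaterID}.
For City → ShowTime we have {City}⁺ = {City, ShowTime}; {City} is not a superkey, so BCNF fails.
City → ShowTime has non-prime {ShowTime} on the right and a non-superkey on the left, so 3NF fails.
{City} is a proper subset of the key {City, ScreeningID, TheaterID}, and {City}⁺ contains the non-prime attribute {ShowTime} — a partial dependency, so 2NF is violated.

1NF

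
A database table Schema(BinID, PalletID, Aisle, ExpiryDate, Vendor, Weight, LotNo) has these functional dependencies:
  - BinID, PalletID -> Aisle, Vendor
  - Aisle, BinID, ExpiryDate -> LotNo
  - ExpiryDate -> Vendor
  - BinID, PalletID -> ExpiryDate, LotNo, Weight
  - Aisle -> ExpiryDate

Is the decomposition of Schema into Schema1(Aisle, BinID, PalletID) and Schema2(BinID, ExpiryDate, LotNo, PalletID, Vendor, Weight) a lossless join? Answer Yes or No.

The shared attributes are {BinID, PalletID} and {BinID, PalletID}⁺ = {Aisle, BinID, ExpiryDate, LotNo, PalletID, Vendor, Weight}.
Schema1 is contained in that closure, so Schema1 ∩ Schema2 -> Schema1 holds and the join is lossless.

Yes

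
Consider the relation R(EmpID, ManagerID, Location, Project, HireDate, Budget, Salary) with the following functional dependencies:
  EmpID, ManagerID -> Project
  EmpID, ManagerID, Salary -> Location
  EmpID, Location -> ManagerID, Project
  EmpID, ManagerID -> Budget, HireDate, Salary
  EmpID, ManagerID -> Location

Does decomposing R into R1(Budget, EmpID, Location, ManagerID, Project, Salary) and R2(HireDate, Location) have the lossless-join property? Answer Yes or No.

The shared attributes are {Location} and {Location}⁺ = {Location}.
Neither R1 nor R2 is contained in that closure, so the decomposition is lossy.

No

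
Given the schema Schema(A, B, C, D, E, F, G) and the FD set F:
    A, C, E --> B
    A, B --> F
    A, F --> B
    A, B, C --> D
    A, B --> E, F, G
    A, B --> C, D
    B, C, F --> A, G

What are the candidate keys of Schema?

{A, B} is a candidate key since {A, B}⁺ = {A, B, C, D, E, F, G} covers every attribute.
{A, F} is a candidate key since {A, F}⁺ = {A, B, C, D, E, F, G} covers every attribute.
{A, C, E} is a candidate key since {A, C, E}⁺ = {A, B, C, D, E, F, G} covers every attribute.
{B, C, F} is a candidate key since {B, C, F}⁺ = {A, B, C, D, E, F, G} covers every attribute.
No proper subset of any of these is a key, and no other minimal superkey exists.

{A, B}, {A, C, E}, {A, F}, {B, C, F}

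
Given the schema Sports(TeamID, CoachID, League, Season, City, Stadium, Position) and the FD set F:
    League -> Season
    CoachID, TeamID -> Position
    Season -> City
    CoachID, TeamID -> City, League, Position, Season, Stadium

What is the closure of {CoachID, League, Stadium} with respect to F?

{City, CoachID, League, Season, Stadium}

Start with {CoachID, League, Stadium}.
League -> Season applies; add {Season} → now {CoachID, League, Season, Stadium}.
Season -> City applies; add {City} → now {City, CoachID, League, Season, Stadium}.
No further FD applies.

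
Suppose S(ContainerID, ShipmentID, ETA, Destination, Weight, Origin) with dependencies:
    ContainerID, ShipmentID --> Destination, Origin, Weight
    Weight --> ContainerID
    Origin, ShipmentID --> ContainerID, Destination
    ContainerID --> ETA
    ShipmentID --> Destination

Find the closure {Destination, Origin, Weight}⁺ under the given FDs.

Start with {Destination, Origin, Weight}.
Weight --> ContainerID applies; add {ContainerID} → now {ContainerID, Destination, Origin, Weight}.
ContainerID --> ETA applies; add {ETA} → now {ContainerID, Destination, ETA, Origin, Weight}.
No further FD applies.

{ContainerID, Destination, ETA, Origin, Weight}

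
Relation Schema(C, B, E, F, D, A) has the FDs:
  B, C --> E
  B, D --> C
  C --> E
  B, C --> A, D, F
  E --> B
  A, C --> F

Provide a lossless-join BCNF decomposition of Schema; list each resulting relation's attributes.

Candidate keys of the original relation: {B, D}, {C}, {D, E}.
In {A, B, C, D, E, F}, {E} is not a superkey ({E}⁺ restricted to this set is {B, E}), so split on E --> B into {B, E} and {A, C, D, E, F}.
{B, E} is in BCNF.
{A, C, D, E, F} is in BCNF.

{A, C, D, E, F}; {B, E}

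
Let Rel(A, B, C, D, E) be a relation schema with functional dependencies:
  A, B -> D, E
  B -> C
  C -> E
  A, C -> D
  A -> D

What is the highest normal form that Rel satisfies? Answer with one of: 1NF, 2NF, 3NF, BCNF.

1NF

Candidate key: {A, B}. Prime attributes: {A, B}.
B -> C breaks BCNF: {B}⁺ = {B, C, E}, so {B} is not a superkey.
B -> C has non-prime {C} on the right and a non-superkey on the left, so 3NF fails.
Since {A} ⊂ {A, B} and {A}⁺ ⊇ {D} with {D} non-prime, there is a partial dependency; 2NF fails.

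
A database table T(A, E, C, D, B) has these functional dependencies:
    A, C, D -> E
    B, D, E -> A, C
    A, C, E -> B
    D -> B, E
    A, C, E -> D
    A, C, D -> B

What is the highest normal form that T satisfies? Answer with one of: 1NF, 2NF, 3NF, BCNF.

BCNF

Candidate keys: {A, C, E}, {D}. Prime attributes: {A, C, D, E}.
Each dependency's left side is a superkey — BCNF holds.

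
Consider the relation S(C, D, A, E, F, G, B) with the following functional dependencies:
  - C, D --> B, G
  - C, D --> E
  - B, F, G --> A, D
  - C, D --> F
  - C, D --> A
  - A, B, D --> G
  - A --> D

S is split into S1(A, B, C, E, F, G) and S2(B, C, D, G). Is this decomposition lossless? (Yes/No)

No

S1 ∩ S2 = {B, C, G}; its closure under F is {B, C, G}.
The closure covers neither S1 nor S2 entirely; the join is not lossless.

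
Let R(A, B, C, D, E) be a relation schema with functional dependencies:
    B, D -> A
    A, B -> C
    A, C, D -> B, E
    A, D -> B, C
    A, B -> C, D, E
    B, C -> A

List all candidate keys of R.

{A, B}, {A, D}, {B, C}, {B, D}

Closure of {A, B} is {A, B, C, D, E}, the whole schema; {A, B} is a candidate key.
Closure of {A, D} is {A, B, C, D, E}, the whole schema; {A, D} is a candidate key.
Closure of {B, C} is {A, B, C, D, E}, the whole schema; {B, C} is a candidate key.
Closure of {B, D} is {A, B, C, D, E}, the whole schema; {B, D} is a candidate key.
Any other superkey properly contains one of these, so there are no further candidate keys.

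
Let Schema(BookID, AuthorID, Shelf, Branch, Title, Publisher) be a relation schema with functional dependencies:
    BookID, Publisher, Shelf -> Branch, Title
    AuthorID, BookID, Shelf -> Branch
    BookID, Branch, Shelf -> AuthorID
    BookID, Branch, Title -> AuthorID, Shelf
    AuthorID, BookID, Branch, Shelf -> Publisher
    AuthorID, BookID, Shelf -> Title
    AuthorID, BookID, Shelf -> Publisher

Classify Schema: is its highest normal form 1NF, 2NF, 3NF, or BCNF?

Candidate keys: {AuthorID, BookID, Shelf}, {BookID, Branch, Shelf}, {BookID, Branch, Title}, {BookID, Publisher, Shelf}. Prime attributes: {AuthorID, BookID, Branch, Publisher, Shelf, Title}.
Every FD has a superkey on the left, so the relation is in BCNF.

BCNF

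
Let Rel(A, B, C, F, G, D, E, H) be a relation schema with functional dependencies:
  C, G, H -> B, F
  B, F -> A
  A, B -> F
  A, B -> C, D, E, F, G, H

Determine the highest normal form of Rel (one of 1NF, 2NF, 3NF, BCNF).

Candidate keys: {A, B}, {B, F}, {C, G, H}. Prime attributes: {A, B, C, F, G, H}.
Every FD has a superkey on the left, so the relation is in BCNF.

BCNF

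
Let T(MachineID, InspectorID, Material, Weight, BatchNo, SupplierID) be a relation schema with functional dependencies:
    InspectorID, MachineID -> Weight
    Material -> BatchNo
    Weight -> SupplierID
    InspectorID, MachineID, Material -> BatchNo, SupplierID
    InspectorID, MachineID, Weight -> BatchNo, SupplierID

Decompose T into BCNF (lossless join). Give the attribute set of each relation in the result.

Candidate key of the original relation: {InspectorID, MachineID, Material}.
{BatchNo, InspectorID, MachineID, Material, SupplierID, Weight}: {InspectorID, MachineID} determines {BatchNo, InspectorID, MachineID, SupplierID, Weight} here but is not a superkey — split on InspectorID, MachineID -> BatchNo, SupplierID, Weight, giving {BatchNo, InspectorID, MachineID, SupplierID, Weight} and {InspectorID, MachineID, Material}.
{BatchNo, InspectorID, MachineID, SupplierID, Weight}: {Weight} determines {SupplierID, Weight} here but is not a superkey — split on Weight -> SupplierID, giving {SupplierID, Weight} and {BatchNo, InspectorID, MachineID, Weight}.
{SupplierID, Weight} has no BCNF violation.
{BatchNo, InspectorID, MachineID, Weight} has no BCNF violation.
{InspectorID, MachineID, Material} has no BCNF violation.

{BatchNo, InspectorID, MachineID, Weight}; {InspectorID, MachineID, Material}; {SupplierID, Weight}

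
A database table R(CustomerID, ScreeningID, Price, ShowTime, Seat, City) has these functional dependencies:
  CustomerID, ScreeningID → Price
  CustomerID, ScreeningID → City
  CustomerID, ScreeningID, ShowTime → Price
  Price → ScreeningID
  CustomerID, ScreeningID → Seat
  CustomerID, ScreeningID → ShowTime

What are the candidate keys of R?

Attributes never on any right-hand side: {CustomerID} — every candidate key must contain it.
{CustomerID, Price} is a candidate key since {CustomerID, Price}⁺ = {City, CustomerID, Price, ScreeningID, Seat, ShowTime} covers every attribute.
{CustomerID, ScreeningID} is a candidate key since {CustomerID, ScreeningID}⁺ = {City, CustomerID, Price, ScreeningID, Seat, ShowTime} covers every attribute.
Any other superkey properly contains one of these, so there are no further candidate keys.

{CustomerID, Price}, {CustomerID, ScreeningID}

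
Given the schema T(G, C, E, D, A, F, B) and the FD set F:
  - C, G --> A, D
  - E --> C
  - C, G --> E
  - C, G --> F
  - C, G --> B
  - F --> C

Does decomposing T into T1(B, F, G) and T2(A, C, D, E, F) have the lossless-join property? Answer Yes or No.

No

Common attributes: {F}; their closure is {C, F}.
T1 ⊄ {C, F} and T2 ⊄ {C, F}, so the split is lossy.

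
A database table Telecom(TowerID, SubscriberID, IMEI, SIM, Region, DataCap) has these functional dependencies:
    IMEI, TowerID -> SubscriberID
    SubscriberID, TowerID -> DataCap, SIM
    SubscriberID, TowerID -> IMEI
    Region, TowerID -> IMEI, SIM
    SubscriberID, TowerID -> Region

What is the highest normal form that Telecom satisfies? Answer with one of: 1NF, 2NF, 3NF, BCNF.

BCNF

Candidate keys: {IMEI, TowerID}, {Region, TowerID}, {SubscriberID, TowerID}. Prime attributes: {IMEI, Region, SubscriberID, TowerID}.
The left-hand side of every FD is a superkey, so BCNF is satisfied.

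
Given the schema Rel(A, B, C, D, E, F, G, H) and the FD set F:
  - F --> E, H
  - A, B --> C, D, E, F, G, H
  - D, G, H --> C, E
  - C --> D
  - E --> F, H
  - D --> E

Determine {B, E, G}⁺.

Start with {B, E, G}.
E --> F, H applies; add {F, H} → now {B, E, F, G, H}.
No further FD applies.

{B, E, F, G, H}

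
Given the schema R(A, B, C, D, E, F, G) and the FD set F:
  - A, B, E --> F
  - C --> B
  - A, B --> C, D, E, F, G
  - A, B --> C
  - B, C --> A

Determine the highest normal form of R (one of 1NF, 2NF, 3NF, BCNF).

Candidate keys: {A, B}, {C}. Prime attributes: {A, B, C}.
Each dependency's left side is a superkey — BCNF holds.

BCNF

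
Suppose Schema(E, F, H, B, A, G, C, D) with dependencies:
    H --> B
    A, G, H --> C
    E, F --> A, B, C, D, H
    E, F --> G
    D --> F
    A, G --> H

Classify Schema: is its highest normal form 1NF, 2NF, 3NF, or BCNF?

Candidate keys: {D, E}, {E, F}. Prime attributes: {D, E, F}.
H --> B breaks BCNF: {H}⁺ = {B, H}, so {H} is not a superkey.
Because {B} is non-prime and the left side of H --> B is not a superkey, the relation is not in 3NF.
No non-prime attribute depends on a proper subset of any candidate key, so 2NF holds.

2NF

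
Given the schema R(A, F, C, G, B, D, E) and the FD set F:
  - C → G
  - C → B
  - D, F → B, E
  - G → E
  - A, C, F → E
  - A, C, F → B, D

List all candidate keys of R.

{A, C, F} never appear on the right of any FD, so every key must include all of them.
{A, C, F}⁺ = {A, B, C, D, E, F, G} — all of the relation — so {A, C, F} is a candidate key.
No other minimal set has full closure, so this is the only candidate key.

{A, C, F}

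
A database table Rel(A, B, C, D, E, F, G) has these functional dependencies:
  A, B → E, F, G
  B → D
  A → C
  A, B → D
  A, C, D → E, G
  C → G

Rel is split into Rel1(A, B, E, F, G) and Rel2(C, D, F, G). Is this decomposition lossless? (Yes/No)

Common attributes: {F, G}; their closure is {F, G}.
Rel1 ⊄ {F, G} and Rel2 ⊄ {F, G}, so the split is lossy.

No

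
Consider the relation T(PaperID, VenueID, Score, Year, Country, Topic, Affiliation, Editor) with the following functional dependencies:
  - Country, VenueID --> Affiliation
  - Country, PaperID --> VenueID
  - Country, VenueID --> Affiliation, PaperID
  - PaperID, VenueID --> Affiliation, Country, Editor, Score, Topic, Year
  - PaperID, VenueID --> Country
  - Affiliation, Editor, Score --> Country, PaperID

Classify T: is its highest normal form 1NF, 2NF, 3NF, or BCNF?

Candidate keys: {Affiliation, Editor, Score}, {Country, PaperID}, {Country, VenueID}, {PaperID, VenueID}. Prime attributes: {Affiliation, Country, Editor, PaperID, Score, VenueID}.
The left-hand side of every FD is a superkey, so BCNF is satisfied.

BCNF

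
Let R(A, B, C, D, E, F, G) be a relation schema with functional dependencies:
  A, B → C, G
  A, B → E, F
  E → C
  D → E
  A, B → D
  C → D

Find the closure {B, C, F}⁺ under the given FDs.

{B, C, D, E, F}

Start with {B, C, F}.
C → D applies; add {D} → now {B, C, D, F}.
D → E applies; add {E} → now {B, C, D, E, F}.
No further FD applies.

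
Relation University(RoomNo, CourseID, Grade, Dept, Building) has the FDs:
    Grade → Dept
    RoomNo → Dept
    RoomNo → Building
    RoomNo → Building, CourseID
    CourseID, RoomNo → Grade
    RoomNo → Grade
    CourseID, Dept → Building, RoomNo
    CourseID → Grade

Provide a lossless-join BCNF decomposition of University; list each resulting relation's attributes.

Candidate keys of the original relation: {CourseID}, {RoomNo}.
{Building, CourseID, Dept, Grade, RoomNo}: {Grade} determines {Dept, Grade} here but is not a superkey — split on Grade → Dept, giving {Dept, Grade} and {Building, CourseID, Grade, RoomNo}.
{Dept, Grade} has no BCNF violation.
{Building, CourseID, Grade, RoomNo} has no BCNF violation.

{Building, CourseID, Grade, RoomNo}; {Dept, Grade}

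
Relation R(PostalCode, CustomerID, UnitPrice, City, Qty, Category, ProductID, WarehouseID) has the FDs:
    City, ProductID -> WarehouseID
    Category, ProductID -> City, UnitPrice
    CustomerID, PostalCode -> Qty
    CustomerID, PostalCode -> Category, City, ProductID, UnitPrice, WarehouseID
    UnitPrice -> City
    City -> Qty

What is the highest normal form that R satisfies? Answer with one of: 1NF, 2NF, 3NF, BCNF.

Candidate key: {CustomerID, PostalCode}. Prime attributes: {CustomerID, PostalCode}.
City, ProductID -> WarehouseID: {City, ProductID}⁺ = {City, ProductID, Qty, WarehouseID}, which is not all of the attributes, so the left side is not a superkey — BCNF is violated.
City, ProductID -> WarehouseID has non-prime {WarehouseID} on the right and a non-superkey on the left, so 3NF fails.
No non-prime attribute depends on a proper subset of any candidate key, so 2NF holds.

2NF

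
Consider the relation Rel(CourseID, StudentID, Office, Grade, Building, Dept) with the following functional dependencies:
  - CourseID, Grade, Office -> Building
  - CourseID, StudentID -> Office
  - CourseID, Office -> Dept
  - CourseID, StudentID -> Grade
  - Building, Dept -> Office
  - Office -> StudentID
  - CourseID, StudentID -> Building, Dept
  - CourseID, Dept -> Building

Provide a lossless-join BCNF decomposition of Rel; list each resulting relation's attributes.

Candidate keys of the original relation: {CourseID, Dept}, {CourseID, Office}, {CourseID, StudentID}.
Within {Building, CourseID, Dept, Grade, Office, StudentID}: {Building, Dept}⁺ ∩ {Building, CourseID, Dept, Grade, Office, StudentID} = {Building, Dept, Office, StudentID}, not the whole set, so Building, Dept -> Office, StudentID violates BCNF; decompose into {Building, Dept, Office, StudentID} and {Building, CourseID, Dept, Grade}.
Within {Building, Dept, Office, StudentID}: {Office}⁺ ∩ {Building, Dept, Office, StudentID} = {Office, StudentID}, not the whole set, so Office -> StudentID violates BCNF; decompose into {Office, StudentID} and {Building, Dept, Office}.
{Office, StudentID} is in BCNF.
{Building, Dept, Office} is in BCNF.
{Building, CourseID, Dept, Grade} is in BCNF.

{Building, CourseID, Dept, Grade}; {Building, Dept, Office}; {Office, StudentID}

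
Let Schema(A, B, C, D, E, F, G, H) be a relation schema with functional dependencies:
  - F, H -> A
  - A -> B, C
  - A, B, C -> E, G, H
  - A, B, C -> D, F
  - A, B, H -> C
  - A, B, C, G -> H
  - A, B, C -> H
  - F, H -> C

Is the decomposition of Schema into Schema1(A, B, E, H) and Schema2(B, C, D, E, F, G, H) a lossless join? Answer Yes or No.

Schema1 ∩ Schema2 = {B, E, H}; its closure under F is {B, E, H}.
Neither Schema1 nor Schema2 is contained in that closure, so the decomposition is lossy.

No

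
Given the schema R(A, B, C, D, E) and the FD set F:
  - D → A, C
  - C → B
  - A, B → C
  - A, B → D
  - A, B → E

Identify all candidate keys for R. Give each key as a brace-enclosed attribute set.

{D}⁺ = {A, B, C, D, E} — all of the relation — so {D} is a candidate key.
{A, B}⁺ = {A, B, C, D, E} — all of the relation — so {A, B} is a candidate key.
{A, C}⁺ = {A, B, C, D, E} — all of the relation — so {A, C} is a candidate key.
Any other superkey properly contains one of these, so there are no further candidate keys.

{A, B}, {A, C}, {D}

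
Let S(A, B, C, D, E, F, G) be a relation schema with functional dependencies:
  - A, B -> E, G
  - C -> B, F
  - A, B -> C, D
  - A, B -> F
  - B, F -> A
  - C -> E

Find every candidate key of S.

{C}⁺ = {A, B, C, D, E, F, G}, which is every attribute, so {C} is a candidate key.
{A, B}⁺ = {A, B, C, D, E, F, G}, which is every attribute, so {A, B} is a candidate key.
{B, F}⁺ = {A, B, C, D, E, F, G}, which is every attribute, so {B, F} is a candidate key.
No proper subset of any of these is a key, and no other minimal superkey exists.

{A, B}, {B, F}, {C}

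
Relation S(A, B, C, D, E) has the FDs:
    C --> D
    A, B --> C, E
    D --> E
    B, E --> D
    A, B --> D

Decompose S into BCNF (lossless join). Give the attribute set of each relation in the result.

Candidate key of the original relation: {A, B}.
{A, B, C, D, E}: {C} determines {C, D, E} here but is not a superkey — split on C --> D, E, giving {C, D, E} and {A, B, C}.
{C, D, E}: {D} determines {D, E} here but is not a superkey — split on D --> E, giving {D, E} and {C, D}.
{D, E}: every determinant is a superkey — BCNF.
{C, D}: every determinant is a superkey — BCNF.
{A, B, C}: every determinant is a superkey — BCNF.

{A, B, C}; {C, D}; {D, E}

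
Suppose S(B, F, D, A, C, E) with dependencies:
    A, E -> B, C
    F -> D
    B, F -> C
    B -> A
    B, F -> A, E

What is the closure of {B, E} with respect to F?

Start with {B, E}.
B -> A applies; add {A} → now {A, B, E}.
A, E -> B, C applies; add {C} → now {A, B, C, E}.
No further FD applies.

{A, B, C, E}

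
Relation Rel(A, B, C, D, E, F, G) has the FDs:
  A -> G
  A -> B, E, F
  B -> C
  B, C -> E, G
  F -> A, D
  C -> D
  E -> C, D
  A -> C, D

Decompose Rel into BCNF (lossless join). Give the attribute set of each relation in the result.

{A, B, F}; {B, E, G}; {C, D}; {C, E}

Candidate keys of the original relation: {A}, {F}.
{A, B, C, D, E, F, G}: {B} determines {B, C, D, E, G} here but is not a superkey — split on B -> C, D, E, G, giving {B, C, D, E, G} and {A, B, F}.
{B, C, D, E, G}: {C} determines {C, D} here but is not a superkey — split on C -> D, giving {C, D} and {B, C, E, G}.
{C, D}: every determinant is a superkey — BCNF.
{B, C, E, G}: {E} determines {C, E} here but is not a superkey — split on E -> C, giving {C, E} and {B, E, G}.
{C, E}: every determinant is a superkey — BCNF.
{B, E, G}: every determinant is a superkey — BCNF.
{A, B, F}: every determinant is a superkey — BCNF.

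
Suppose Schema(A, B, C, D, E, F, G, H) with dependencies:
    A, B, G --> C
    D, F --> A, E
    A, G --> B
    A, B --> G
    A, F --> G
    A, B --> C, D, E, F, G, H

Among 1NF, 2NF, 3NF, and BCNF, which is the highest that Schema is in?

Candidate keys: {A, B}, {A, F}, {A, G}, {D, F}. Prime attributes: {A, B, D, F, G}.
Every FD has a superkey on the left, so the relation is in BCNF.

BCNF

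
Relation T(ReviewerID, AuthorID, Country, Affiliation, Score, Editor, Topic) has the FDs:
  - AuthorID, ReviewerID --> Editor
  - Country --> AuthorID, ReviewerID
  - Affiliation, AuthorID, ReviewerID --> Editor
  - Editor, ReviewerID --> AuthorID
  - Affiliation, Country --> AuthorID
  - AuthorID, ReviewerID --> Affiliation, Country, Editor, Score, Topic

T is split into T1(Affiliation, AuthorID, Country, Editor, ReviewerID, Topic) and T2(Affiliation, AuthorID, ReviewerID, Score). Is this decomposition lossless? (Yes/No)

Yes

Common attributes: {Affiliation, AuthorID, ReviewerID}; their closure is {Affiliation, AuthorID, Country, Editor, ReviewerID, Score, Topic}.
Since T1 ⊆ {Affiliation, AuthorID, Country, Editor, ReviewerID, Score, Topic}, the intersection is a superkey of T1; the decomposition is lossless.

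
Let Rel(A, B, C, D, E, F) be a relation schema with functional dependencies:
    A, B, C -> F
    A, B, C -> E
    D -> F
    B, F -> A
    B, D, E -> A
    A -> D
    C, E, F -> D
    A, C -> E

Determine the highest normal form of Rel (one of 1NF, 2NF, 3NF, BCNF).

Candidate keys: {A, B, C}, {B, C, D}, {B, C, F}. Prime attributes: {A, B, C, D, F}.
D -> F breaks BCNF: {D}⁺ = {D, F}, so {D} is not a superkey.
A, C -> E has non-prime {E} on the right and a non-superkey on the left, so 3NF fails.
Since {A, C} ⊂ {A, B, C} and {A, C}⁺ ⊇ {E} with {E} non-prime, there is a partial dependency; 2NF fails.

1NF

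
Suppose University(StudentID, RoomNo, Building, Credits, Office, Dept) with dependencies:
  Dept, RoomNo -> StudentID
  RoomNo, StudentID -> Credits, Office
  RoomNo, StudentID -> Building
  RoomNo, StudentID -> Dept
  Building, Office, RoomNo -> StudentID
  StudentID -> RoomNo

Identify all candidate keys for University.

{Building, Office, RoomNo}, {Dept, RoomNo}, {StudentID}

{StudentID}⁺ = {Building, Credits, Dept, Office, RoomNo, StudentID}, which is every attribute, so {StudentID} is a candidate key.
{Dept, RoomNo}⁺ = {Building, Credits, Dept, Office, RoomNo, StudentID}, which is every attribute, so {Dept, RoomNo} is a candidate key.
{Building, Office, RoomNo}⁺ = {Building, Credits, Dept, Office, RoomNo, StudentID}, which is every attribute, so {Building, Office, RoomNo} is a candidate key.
Any other superkey properly contains one of these, so there are no further candidate keys.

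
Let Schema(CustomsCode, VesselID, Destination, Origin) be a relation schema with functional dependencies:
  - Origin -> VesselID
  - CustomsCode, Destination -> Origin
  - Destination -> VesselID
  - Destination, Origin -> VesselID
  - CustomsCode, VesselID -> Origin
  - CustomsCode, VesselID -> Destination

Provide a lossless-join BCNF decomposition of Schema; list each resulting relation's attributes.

Candidate keys of the original relation: {CustomsCode, Destination}, {CustomsCode, Origin}, {CustomsCode, VesselID}.
{CustomsCode, Destination, Origin, VesselID}: {Origin} determines {Origin, VesselID} here but is not a superkey — split on Origin -> VesselID, giving {Origin, VesselID} and {CustomsCode, Destination, Origin}.
{Origin, VesselID} is in BCNF.
{CustomsCode, Destination, Origin} is in BCNF.

{CustomsCode, Destination, Origin}; {Origin, VesselID}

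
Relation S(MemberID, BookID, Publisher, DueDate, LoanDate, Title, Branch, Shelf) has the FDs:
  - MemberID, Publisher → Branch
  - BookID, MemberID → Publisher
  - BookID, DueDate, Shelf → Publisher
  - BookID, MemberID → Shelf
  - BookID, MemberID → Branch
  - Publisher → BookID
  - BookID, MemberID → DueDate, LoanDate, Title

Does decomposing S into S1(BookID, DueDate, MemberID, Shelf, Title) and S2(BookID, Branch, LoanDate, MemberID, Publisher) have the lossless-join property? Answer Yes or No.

Yes

The shared attributes are {BookID, MemberID} and {BookID, MemberID}⁺ = {BookID, Branch, DueDate, LoanDate, MemberID, Publisher, Shelf, Title}.
This includes all of S1, so the common attributes are a superkey of S1 — the join is lossless.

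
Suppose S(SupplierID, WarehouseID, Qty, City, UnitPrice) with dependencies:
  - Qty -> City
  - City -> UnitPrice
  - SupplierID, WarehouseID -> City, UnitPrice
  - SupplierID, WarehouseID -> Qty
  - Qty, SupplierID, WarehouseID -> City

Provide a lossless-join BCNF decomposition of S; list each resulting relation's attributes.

{City, Qty}; {City, UnitPrice}; {Qty, SupplierID, WarehouseID}

Candidate key of the original relation: {SupplierID, WarehouseID}.
In {City, Qty, SupplierID, UnitPrice, WarehouseID}, {Qty} is not a superkey ({Qty}⁺ restricted to this set is {City, Qty, UnitPrice}), so split on Qty -> City, UnitPrice into {City, Qty, UnitPrice} and {Qty, SupplierID, WarehouseID}.
In {City, Qty, UnitPrice}, {City} is not a superkey ({City}⁺ restricted to this set is {City, UnitPrice}), so split on City -> UnitPrice into {City, UnitPrice} and {City, Qty}.
{City, UnitPrice} is in BCNF.
{City, Qty} is in BCNF.
{Qty, SupplierID, WarehouseID} is in BCNF.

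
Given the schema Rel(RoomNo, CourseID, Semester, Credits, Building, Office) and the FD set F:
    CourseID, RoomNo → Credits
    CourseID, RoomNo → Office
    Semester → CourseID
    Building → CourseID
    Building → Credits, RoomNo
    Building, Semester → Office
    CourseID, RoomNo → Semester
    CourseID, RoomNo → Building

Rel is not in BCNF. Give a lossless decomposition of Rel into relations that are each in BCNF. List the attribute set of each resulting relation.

Candidate keys of the original relation: {Building}, {CourseID, RoomNo}, {RoomNo, Semester}.
Within {Building, CourseID, Credits, Office, RoomNo, Semester}: {Semester}⁺ ∩ {Building, CourseID, Credits, Office, RoomNo, Semester} = {CourseID, Semester}, not the whole set, so Semester → CourseID violates BCNF; decompose into {CourseID, Semester} and {Building, Credits, Office, RoomNo, Semester}.
{CourseID, Semester} has no BCNF violation.
{Building, Credits, Office, RoomNo, Semester} has no BCNF violation.

{Building, Credits, Office, RoomNo, Semester}; {CourseID, Semester}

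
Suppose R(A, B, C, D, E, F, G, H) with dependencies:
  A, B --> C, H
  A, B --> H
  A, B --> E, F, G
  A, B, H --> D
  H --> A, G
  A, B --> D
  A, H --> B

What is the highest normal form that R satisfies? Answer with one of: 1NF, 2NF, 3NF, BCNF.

BCNF

Candidate keys: {A, B}, {H}. Prime attributes: {A, B, H}.
The left-hand side of every FD is a superkey, so BCNF is satisfied.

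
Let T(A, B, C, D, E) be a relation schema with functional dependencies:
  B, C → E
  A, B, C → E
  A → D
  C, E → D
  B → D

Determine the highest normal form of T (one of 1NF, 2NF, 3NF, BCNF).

Candidate key: {A, B, C}. Prime attributes: {A, B, C}.
B, C → E breaks BCNF: {B, C}⁺ = {B, C, D, E}, so {B, C} is not a superkey.
B, C → E has non-prime {E} on the right and a non-superkey on the left, so 3NF fails.
{A} is a proper subset of the key {A, B, C}, and {A}⁺ contains the non-prime attribute {D} — a partial dependency, so 2NF is violated.

1NF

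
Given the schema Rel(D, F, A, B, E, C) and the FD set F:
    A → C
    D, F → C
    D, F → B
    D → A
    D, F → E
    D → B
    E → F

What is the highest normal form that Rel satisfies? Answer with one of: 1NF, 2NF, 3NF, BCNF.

1NF

Candidate keys: {D, E}, {D, F}. Prime attributes: {D, E, F}.
A → C breaks BCNF: {A}⁺ = {A, C}, so {A} is not a superkey.
A → C has non-prime {C} on the right and a non-superkey on the left, so 3NF fails.
The proper key subset {D} of {D, E} determines non-prime {A, B, C}, so the relation is not even in 2NF.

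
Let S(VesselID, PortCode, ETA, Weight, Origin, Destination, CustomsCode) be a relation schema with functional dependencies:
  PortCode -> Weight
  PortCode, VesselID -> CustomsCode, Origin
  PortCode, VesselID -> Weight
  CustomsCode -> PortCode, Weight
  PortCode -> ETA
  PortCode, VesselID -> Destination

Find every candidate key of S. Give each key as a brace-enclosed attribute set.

{VesselID} never appears on the right of any FD, so every key must include it.
{CustomsCode, VesselID}⁺ = {CustomsCode, Destination, ETA, Origin, PortCode, VesselID, Weight}, which is every attribute, so {CustomsCode, VesselID} is a candidate key.
{PortCode, VesselID}⁺ = {CustomsCode, Destination, ETA, Origin, PortCode, VesselID, Weight}, which is every attribute, so {PortCode, VesselID} is a candidate key.
No proper subset of any of these is a key, and no other minimal superkey exists.

{CustomsCode, VesselID}, {PortCode, VesselID}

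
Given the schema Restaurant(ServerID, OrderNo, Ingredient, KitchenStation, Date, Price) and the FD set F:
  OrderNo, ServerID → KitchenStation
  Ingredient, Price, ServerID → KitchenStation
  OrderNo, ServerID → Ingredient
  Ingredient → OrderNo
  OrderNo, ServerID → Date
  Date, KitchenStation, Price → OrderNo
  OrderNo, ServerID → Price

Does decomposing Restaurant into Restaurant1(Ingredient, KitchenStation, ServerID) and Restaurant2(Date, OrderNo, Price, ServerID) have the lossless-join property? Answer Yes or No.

Common attributes: {ServerID}; their closure is {ServerID}.
The closure covers neither Restaurant1 nor Restaurant2 entirely; the join is not lossless.

No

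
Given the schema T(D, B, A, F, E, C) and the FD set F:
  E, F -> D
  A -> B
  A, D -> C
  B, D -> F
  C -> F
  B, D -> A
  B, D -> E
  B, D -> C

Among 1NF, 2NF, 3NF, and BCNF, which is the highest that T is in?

Candidate keys: {A, C, E}, {A, D}, {A, E, F}, {B, C, E}, {B, D}, {B, E, F}. Prime attributes: {A, B, C, D, E, F}.
E, F -> D: {E, F}⁺ = {D, E, F}, which is not all of the attributes, so the left side is not a superkey — BCNF is violated.
Since {D} ⊆ prime attributes and every other non-superkey FD also has a prime right side, the schema is in 3NF.

3NF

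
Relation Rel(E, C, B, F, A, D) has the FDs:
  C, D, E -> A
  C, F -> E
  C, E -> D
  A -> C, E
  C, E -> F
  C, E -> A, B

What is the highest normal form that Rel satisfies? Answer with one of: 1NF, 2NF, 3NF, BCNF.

BCNF

Candidate keys: {A}, {C, E}, {C, F}. Prime attributes: {A, C, E, F}.
Every FD has a superkey on the left, so the relation is in BCNF.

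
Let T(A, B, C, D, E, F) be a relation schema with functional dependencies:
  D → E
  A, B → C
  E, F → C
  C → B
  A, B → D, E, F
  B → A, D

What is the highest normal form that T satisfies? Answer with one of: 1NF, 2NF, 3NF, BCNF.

Candidate keys: {B}, {C}, {D, F}, {E, F}. Prime attributes: {B, C, D, E, F}.
D → E breaks BCNF: {D}⁺ = {D, E}, so {D} is not a superkey.
But every attribute on its right side ({E}) is prime, and the same holds for every other non-superkey FD, so 3NF still holds.

3NF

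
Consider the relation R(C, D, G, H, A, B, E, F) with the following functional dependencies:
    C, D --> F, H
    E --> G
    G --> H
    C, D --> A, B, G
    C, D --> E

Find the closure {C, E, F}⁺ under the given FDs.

Start with {C, E, F}.
E --> G applies; add {G} → now {C, E, F, G}.
G --> H applies; add {H} → now {C, E, F, G, H}.
No further FD applies.

{C, E, F, G, H}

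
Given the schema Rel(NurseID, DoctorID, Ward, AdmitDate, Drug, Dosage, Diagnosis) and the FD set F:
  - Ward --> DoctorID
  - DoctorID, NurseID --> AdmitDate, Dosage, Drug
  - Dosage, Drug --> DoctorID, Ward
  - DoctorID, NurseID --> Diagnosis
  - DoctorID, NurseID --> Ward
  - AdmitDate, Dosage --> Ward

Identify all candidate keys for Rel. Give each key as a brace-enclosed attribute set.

{AdmitDate, Dosage, NurseID}, {DoctorID, NurseID}, {Dosage, Drug, NurseID}, {NurseID, Ward}

Attributes never on any right-hand side: {NurseID} — every candidate key must contain it.
{DoctorID, NurseID}⁺ = {AdmitDate, Diagnosis, DoctorID, Dosage, Drug, NurseID, Ward} — all of the relation — so {DoctorID, NurseID} is a candidate key.
{NurseID, Ward}⁺ = {AdmitDate, Diagnosis, DoctorID, Dosage, Drug, NurseID, Ward} — all of the relation — so {NurseID, Ward} is a candidate key.
{AdmitDate, Dosage, NurseID}⁺ = {AdmitDate, Diagnosis, DoctorID, Dosage, Drug, NurseID, Ward} — all of the relation — so {AdmitDate, Dosage, NurseID} is a candidate key.
{Dosage, Drug, NurseID}⁺ = {AdmitDate, Diagnosis, DoctorID, Dosage, Drug, NurseID, Ward} — all of the relation — so {Dosage, Drug, NurseID} is a candidate key.
Any other superkey properly contains one of these, so there are no further candidate keys.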